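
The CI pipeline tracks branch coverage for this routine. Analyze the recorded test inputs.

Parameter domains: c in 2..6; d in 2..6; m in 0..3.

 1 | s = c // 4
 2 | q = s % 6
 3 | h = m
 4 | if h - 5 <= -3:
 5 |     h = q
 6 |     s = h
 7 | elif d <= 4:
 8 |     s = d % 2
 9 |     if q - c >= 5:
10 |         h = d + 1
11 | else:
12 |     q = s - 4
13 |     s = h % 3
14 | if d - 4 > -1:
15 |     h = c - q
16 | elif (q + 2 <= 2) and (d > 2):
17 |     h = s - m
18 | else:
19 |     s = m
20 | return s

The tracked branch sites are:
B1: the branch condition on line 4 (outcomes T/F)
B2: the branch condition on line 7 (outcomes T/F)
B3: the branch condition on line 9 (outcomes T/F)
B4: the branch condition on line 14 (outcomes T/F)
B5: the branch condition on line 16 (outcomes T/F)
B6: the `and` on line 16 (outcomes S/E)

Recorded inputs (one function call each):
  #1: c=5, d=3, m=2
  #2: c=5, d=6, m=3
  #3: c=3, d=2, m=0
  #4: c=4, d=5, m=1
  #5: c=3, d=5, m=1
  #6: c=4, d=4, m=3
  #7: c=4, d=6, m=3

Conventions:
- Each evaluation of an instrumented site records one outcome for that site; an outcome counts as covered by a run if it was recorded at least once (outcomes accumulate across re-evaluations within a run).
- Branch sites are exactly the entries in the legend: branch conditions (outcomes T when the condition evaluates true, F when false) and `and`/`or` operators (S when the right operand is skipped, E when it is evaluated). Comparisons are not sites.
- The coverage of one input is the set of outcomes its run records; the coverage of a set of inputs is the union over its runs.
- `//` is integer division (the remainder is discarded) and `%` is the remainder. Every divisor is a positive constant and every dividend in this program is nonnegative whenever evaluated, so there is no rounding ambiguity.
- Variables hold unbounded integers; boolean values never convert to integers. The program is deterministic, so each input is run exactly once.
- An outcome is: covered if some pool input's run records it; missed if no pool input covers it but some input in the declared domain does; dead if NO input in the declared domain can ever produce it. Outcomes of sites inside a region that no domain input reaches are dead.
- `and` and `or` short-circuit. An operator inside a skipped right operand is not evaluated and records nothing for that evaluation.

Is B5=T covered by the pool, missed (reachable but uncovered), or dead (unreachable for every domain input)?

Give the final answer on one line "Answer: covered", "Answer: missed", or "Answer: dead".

no pool input records B5=T
but domain input (c=2, d=3, m=0) does record it -> reachable, so missed

Answer: missed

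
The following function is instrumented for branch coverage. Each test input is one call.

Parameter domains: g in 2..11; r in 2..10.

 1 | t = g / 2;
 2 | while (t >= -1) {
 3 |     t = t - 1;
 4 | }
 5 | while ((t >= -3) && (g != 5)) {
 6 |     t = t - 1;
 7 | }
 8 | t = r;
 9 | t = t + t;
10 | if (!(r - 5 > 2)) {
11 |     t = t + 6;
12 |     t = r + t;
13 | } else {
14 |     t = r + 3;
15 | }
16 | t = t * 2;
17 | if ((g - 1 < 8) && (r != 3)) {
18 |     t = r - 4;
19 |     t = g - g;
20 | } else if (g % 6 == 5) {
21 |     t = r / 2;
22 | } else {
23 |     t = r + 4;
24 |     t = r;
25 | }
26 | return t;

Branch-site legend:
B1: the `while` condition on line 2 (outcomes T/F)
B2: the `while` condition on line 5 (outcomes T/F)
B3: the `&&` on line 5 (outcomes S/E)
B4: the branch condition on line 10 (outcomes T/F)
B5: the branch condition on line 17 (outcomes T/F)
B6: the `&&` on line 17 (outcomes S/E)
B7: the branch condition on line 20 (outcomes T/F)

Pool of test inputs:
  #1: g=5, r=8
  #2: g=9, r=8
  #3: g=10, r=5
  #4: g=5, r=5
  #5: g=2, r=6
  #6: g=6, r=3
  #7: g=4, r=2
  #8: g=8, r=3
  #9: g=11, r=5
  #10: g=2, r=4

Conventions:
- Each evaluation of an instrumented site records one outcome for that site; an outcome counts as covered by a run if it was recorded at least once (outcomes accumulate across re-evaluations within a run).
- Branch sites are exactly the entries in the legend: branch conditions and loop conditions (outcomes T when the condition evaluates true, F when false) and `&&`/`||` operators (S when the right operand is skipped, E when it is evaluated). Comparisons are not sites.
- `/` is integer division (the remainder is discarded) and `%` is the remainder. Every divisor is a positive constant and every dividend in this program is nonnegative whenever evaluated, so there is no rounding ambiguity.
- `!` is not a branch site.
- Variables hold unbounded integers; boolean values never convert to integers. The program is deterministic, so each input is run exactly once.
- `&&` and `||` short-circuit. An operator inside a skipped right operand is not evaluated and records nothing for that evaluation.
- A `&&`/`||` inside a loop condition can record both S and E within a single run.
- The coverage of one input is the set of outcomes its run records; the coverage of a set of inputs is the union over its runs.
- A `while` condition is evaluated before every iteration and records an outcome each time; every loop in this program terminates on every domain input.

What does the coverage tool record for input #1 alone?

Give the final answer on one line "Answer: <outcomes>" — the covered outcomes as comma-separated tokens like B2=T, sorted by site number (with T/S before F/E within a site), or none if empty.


Tracing the run of input #1 (g=5, r=8):
  B1->T, B1->T, B1->T, B1->T, B1->F, B3->E, B2->F, B4->F, B6->E, B5->T
as a set, this run covers: B1=T, B1=F, B2=F, B3=E, B4=F, B5=T, B6=E
Answer: B1=T, B1=F, B2=F, B3=E, B4=F, B5=T, B6=E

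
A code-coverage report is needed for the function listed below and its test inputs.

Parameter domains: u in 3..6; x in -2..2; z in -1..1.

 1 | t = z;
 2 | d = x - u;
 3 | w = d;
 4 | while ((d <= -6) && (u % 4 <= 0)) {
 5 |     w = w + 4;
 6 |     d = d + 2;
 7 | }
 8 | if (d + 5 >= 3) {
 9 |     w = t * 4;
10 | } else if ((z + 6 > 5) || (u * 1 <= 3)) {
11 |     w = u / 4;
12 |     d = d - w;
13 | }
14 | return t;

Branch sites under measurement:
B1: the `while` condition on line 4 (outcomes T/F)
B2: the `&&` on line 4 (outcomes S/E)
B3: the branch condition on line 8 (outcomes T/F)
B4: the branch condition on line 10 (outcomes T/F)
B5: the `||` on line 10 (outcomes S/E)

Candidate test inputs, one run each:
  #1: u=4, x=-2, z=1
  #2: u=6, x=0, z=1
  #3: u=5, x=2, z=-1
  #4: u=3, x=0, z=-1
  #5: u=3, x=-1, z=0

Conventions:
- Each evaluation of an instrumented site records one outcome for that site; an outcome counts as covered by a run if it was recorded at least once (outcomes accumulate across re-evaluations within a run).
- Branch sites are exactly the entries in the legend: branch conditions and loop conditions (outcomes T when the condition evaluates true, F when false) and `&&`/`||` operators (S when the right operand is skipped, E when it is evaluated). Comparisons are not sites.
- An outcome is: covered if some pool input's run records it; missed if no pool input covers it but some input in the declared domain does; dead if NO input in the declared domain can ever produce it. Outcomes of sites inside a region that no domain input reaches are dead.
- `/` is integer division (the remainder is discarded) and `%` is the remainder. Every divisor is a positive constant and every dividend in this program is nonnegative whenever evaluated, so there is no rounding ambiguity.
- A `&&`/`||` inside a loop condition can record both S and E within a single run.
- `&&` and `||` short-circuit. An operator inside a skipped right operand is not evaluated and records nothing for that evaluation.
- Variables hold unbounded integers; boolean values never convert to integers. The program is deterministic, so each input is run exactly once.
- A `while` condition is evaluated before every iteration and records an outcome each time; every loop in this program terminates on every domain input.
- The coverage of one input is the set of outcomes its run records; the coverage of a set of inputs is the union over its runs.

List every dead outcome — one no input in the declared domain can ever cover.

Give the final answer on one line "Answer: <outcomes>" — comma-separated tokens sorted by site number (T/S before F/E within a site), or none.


exhaustive pass over the 60-input domain:
  reachable outcomes have witnesses, e.g. B1=T (e.g. u=4, x=-2, z=-1), B1=F (e.g. u=3, x=-2, z=-1), B2=S (e.g. u=3, x=-2, z=-1), B2=E (e.g. u=4, x=-2, z=-1)
Answer: none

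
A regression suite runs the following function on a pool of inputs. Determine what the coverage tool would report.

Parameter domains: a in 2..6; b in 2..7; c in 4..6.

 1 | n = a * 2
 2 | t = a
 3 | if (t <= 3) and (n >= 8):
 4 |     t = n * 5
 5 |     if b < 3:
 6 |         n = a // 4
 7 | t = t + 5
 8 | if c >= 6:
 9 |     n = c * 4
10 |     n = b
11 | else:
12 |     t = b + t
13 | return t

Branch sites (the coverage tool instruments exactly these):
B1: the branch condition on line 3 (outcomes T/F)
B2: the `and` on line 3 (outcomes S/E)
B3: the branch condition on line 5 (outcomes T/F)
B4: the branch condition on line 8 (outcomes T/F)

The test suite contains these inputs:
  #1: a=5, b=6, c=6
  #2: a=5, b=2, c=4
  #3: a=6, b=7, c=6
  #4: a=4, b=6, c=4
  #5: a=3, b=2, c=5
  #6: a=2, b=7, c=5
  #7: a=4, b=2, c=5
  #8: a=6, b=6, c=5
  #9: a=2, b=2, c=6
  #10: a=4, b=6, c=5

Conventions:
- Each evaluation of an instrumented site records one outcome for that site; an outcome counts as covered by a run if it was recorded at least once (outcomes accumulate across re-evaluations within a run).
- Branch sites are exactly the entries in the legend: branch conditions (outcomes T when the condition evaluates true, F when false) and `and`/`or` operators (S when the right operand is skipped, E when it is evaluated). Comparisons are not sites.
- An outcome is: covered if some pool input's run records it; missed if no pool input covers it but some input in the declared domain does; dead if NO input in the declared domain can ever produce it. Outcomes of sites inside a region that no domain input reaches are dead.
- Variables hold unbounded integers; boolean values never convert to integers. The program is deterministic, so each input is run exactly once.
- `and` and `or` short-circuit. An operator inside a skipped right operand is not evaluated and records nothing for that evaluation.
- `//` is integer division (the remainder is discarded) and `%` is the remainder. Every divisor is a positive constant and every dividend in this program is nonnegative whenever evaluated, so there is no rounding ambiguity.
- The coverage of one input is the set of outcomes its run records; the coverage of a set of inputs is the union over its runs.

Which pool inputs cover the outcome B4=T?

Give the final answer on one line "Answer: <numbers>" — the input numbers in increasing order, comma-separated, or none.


input #1 (a=5, b=6, c=6): hits B4=T
input #2 (a=5, b=2, c=4): never hits B4=T
input #3 (a=6, b=7, c=6): hits B4=T
input #4 (a=4, b=6, c=4): never hits B4=T
input #5 (a=3, b=2, c=5): never hits B4=T
input #6 (a=2, b=7, c=5): never hits B4=T
input #7 (a=4, b=2, c=5): never hits B4=T
input #8 (a=6, b=6, c=5): never hits B4=T
input #9 (a=2, b=2, c=6): hits B4=T
input #10 (a=4, b=6, c=5): never hits B4=T
Answer: 1, 3, 9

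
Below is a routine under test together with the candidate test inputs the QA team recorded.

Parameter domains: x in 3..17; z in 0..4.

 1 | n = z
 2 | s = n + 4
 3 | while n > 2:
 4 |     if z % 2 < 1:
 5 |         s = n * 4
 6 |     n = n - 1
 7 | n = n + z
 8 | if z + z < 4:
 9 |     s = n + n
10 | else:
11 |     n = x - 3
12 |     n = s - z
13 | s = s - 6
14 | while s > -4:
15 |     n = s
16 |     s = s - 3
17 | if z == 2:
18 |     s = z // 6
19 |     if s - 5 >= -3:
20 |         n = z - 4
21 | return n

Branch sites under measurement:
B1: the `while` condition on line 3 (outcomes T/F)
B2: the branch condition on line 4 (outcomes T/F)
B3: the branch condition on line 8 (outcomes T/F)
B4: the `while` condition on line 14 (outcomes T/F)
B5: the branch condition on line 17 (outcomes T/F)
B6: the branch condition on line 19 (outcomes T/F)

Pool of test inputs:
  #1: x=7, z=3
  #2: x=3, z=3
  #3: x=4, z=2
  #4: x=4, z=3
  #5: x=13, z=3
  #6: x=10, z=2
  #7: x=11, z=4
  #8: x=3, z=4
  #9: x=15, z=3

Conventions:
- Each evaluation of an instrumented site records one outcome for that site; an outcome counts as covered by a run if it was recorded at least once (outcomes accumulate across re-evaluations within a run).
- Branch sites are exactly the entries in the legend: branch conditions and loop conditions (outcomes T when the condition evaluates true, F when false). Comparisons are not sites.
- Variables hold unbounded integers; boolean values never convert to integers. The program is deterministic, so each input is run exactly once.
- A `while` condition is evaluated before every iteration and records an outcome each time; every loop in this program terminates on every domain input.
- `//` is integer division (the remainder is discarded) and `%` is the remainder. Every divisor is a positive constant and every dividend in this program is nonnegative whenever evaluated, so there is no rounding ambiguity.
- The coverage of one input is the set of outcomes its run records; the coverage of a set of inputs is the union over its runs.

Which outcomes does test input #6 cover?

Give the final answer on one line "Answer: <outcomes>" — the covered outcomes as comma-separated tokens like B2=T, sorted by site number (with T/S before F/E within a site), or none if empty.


Simulating input #6 (x=10, z=2) step by step:
  B1->F, B3->F, B4->T, B4->T, B4->F, B5->T, B6->F
deduplicating events, the covered set is: B1=F, B3=F, B4=T, B4=F, B5=T, B6=F
Answer: B1=F, B3=F, B4=T, B4=F, B5=T, B6=F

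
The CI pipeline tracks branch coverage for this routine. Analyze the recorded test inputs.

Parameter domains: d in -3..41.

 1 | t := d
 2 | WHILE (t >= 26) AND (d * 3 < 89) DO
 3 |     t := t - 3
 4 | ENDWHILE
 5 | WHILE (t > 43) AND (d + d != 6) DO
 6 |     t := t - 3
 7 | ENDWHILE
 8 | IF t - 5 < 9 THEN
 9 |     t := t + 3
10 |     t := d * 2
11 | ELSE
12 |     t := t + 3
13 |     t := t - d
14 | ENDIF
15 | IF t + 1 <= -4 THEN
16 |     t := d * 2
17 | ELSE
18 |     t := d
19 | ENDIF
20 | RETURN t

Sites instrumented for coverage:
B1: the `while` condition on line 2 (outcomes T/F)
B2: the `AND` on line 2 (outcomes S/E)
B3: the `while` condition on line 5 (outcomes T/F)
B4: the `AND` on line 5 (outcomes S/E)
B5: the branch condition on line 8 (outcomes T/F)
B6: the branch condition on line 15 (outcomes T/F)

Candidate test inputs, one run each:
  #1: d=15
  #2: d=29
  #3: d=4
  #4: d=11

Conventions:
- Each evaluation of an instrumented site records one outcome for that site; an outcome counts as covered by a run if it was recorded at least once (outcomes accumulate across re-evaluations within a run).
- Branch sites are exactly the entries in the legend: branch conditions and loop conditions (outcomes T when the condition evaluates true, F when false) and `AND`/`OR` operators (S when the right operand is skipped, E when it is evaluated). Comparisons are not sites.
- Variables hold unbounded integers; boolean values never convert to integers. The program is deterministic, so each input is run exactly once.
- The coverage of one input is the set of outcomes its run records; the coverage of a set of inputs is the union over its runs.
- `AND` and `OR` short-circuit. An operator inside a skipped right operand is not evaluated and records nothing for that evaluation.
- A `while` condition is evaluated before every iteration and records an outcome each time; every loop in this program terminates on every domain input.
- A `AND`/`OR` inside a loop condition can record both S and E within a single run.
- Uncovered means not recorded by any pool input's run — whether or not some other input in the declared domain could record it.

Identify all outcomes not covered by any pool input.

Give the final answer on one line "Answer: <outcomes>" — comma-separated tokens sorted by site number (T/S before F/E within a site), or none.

input #1, d=15: events B2->S, B1->F, B4->S, B3->F, B5->F, B6->F; outcomes B1=F, B2=S, B3=F, B4=S, B5=F, B6=F
input #2, d=29: events B2->E, B1->T, B2->E, B1->T, B2->S, B1->F, B4->S, B3->F, B5->F, B6->F; outcomes B1=T, B1=F, B2=S, B2=E, B3=F, B4=S, B5=F, B6=F
input #3, d=4: events B2->S, B1->F, B4->S, B3->F, B5->T, B6->F; outcomes B1=F, B2=S, B3=F, B4=S, B5=T, B6=F
input #4, d=11: events B2->S, B1->F, B4->S, B3->F, B5->T, B6->F; outcomes B1=F, B2=S, B3=F, B4=S, B5=T, B6=F
union over the pool: B1=T, B1=F, B2=S, B2=E, B3=F, B4=S, B5=T, B5=F, B6=F
uncovered (3 of 12): B3=T, B4=E, B6=T

Answer: B3=T, B4=E, B6=T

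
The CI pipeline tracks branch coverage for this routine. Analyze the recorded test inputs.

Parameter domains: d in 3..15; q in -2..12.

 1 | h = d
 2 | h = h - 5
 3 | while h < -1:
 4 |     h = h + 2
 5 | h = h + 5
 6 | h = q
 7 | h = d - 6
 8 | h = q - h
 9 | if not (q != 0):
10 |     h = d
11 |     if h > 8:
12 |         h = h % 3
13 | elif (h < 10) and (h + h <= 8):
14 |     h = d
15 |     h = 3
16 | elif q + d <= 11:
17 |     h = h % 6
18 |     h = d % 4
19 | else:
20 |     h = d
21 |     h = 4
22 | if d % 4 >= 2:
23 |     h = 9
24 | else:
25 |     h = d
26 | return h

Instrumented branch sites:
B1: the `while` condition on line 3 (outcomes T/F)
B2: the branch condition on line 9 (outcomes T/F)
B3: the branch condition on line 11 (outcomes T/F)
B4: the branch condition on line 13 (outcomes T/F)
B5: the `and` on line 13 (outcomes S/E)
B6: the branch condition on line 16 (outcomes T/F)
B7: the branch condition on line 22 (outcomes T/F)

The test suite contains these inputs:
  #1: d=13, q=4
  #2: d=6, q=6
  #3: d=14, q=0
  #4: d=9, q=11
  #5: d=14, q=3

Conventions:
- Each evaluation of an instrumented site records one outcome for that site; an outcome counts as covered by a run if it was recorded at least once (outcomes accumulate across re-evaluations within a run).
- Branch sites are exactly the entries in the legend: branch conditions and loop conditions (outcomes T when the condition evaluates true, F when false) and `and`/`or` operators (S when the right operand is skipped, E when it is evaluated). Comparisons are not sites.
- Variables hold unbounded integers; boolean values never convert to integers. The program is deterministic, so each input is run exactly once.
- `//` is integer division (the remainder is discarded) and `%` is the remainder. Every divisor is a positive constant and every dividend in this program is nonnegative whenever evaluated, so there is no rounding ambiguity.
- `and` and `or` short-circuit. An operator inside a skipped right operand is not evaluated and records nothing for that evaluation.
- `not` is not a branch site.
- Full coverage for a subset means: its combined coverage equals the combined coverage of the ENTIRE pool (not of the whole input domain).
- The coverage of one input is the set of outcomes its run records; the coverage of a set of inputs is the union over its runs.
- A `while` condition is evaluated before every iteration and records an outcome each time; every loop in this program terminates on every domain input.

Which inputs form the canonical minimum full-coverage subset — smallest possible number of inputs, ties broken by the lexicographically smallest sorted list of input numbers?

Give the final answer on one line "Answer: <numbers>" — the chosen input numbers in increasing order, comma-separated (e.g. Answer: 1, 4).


input #1, d=13, q=4: events B1->F, B2->F, B5->E, B4->T, B7->F; outcomes B1=F, B2=F, B4=T, B5=E, B7=F
input #2, d=6, q=6: events B1->F, B2->F, B5->E, B4->F, B6->F, B7->T; outcomes B1=F, B2=F, B4=F, B5=E, B6=F, B7=T
input #3, d=14, q=0: events B1->F, B2->T, B3->T, B7->T; outcomes B1=F, B2=T, B3=T, B7=T
input #4, d=9, q=11: events B1->F, B2->F, B5->E, B4->F, B6->F, B7->F; outcomes B1=F, B2=F, B4=F, B5=E, B6=F, B7=F
input #5, d=14, q=3: events B1->F, B2->F, B5->E, B4->T, B7->T; outcomes B1=F, B2=F, B4=T, B5=E, B7=T
the full pool covers 10 outcomes: B1=F, B2=T, B2=F, B3=T, B4=T, B4=F, B5=E, B6=F, B7=T, B7=F
every size-1 subset falls short of the 10 outcomes (best: 6/10)
every size-2 subset falls short of the 10 outcomes (best: 9/10)
size 3: inputs {1, 2, 3} cover all 10 outcomes, and no lexicographically smaller subset of this size does
Answer: 1, 2, 3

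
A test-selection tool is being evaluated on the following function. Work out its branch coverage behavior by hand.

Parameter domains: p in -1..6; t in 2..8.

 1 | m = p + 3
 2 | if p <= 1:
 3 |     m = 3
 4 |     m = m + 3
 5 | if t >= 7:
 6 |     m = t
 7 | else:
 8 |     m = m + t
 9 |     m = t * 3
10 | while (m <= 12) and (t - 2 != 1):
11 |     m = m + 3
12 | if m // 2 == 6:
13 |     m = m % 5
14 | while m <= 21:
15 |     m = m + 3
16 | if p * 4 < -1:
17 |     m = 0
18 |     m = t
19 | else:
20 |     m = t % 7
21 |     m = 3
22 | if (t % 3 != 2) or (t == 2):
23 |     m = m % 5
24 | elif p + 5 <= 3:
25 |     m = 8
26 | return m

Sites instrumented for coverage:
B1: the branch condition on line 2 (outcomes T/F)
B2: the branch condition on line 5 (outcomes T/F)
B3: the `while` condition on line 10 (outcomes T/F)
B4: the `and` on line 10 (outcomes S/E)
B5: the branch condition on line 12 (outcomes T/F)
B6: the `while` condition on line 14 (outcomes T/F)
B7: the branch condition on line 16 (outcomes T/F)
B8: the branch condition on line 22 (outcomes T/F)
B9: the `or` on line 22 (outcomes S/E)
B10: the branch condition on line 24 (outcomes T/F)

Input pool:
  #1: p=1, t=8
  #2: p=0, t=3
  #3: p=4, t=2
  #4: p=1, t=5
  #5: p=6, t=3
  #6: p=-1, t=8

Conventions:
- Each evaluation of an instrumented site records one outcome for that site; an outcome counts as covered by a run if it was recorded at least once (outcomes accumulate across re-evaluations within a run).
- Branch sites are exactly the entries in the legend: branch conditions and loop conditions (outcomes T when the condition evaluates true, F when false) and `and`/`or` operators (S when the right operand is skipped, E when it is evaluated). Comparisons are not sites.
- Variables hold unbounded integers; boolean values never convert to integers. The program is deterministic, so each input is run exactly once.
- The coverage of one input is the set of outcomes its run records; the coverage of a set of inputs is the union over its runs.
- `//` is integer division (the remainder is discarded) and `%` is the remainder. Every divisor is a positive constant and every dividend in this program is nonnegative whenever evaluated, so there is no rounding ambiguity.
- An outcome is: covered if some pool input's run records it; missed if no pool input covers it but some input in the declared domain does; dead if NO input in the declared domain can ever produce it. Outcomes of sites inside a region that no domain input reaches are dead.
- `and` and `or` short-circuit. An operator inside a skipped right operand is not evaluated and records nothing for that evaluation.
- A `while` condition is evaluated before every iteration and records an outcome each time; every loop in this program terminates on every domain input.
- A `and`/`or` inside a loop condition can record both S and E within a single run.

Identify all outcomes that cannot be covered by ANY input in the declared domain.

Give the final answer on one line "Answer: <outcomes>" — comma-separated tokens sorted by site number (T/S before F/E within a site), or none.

checking every outcome against all 56 domain inputs:
  B10=T: never recorded by any domain input -> dead
  reachable outcomes have witnesses, e.g. B1=T (e.g. p=-1, t=2), B1=F (e.g. p=2, t=2), B2=T (e.g. p=-1, t=7), B2=F (e.g. p=-1, t=2)

Answer: B10=T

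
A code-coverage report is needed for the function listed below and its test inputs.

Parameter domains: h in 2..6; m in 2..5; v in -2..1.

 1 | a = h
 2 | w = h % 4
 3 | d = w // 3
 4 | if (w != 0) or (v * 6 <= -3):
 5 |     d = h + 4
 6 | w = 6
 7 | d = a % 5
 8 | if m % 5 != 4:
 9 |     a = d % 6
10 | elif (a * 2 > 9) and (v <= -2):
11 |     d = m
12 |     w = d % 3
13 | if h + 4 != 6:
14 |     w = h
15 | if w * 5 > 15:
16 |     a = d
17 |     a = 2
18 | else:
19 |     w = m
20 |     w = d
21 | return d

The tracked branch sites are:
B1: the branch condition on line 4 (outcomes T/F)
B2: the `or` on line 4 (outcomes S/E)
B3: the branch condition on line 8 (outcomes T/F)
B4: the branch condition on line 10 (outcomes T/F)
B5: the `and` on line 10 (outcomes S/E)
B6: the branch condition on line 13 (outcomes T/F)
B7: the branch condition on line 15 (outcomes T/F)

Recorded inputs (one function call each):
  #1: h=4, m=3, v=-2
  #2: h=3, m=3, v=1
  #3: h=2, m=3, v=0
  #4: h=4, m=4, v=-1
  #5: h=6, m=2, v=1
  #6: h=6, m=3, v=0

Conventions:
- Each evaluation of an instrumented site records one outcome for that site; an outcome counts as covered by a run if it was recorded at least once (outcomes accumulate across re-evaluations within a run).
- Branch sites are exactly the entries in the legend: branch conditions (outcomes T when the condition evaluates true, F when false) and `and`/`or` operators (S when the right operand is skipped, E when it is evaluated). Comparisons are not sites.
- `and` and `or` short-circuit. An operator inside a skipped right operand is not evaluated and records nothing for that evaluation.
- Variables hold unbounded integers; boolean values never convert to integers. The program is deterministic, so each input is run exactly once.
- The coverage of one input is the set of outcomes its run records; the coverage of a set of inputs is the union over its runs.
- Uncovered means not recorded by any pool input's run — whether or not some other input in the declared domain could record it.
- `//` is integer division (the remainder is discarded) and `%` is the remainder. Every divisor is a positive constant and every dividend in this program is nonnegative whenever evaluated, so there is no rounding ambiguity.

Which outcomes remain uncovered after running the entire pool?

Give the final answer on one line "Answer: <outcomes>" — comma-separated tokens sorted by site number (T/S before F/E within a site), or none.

#1 (h=4, m=3, v=-2) -> B2->E, B1->T, B3->T, B6->T, B7->T; covered: B1=T, B2=E, B3=T, B6=T, B7=T
#2 (h=3, m=3, v=1) -> B2->S, B1->T, B3->T, B6->T, B7->F; covered: B1=T, B2=S, B3=T, B6=T, B7=F
#3 (h=2, m=3, v=0) -> B2->S, B1->T, B3->T, B6->F, B7->T; covered: B1=T, B2=S, B3=T, B6=F, B7=T
#4 (h=4, m=4, v=-1) -> B2->E, B1->T, B3->F, B5->S, B4->F, B6->T, B7->T; covered: B1=T, B2=E, B3=F, B4=F, B5=S, B6=T, B7=T
#5 (h=6, m=2, v=1) -> B2->S, B1->T, B3->T, B6->T, B7->T; covered: B1=T, B2=S, B3=T, B6=T, B7=T
#6 (h=6, m=3, v=0) -> B2->S, B1->T, B3->T, B6->T, B7->T; covered: B1=T, B2=S, B3=T, B6=T, B7=T
union over the pool: B1=T, B2=S, B2=E, B3=T, B3=F, B4=F, B5=S, B6=T, B6=F, B7=T, B7=F
uncovered (3 of 14): B1=F, B4=T, B5=E

Answer: B1=F, B4=T, B5=E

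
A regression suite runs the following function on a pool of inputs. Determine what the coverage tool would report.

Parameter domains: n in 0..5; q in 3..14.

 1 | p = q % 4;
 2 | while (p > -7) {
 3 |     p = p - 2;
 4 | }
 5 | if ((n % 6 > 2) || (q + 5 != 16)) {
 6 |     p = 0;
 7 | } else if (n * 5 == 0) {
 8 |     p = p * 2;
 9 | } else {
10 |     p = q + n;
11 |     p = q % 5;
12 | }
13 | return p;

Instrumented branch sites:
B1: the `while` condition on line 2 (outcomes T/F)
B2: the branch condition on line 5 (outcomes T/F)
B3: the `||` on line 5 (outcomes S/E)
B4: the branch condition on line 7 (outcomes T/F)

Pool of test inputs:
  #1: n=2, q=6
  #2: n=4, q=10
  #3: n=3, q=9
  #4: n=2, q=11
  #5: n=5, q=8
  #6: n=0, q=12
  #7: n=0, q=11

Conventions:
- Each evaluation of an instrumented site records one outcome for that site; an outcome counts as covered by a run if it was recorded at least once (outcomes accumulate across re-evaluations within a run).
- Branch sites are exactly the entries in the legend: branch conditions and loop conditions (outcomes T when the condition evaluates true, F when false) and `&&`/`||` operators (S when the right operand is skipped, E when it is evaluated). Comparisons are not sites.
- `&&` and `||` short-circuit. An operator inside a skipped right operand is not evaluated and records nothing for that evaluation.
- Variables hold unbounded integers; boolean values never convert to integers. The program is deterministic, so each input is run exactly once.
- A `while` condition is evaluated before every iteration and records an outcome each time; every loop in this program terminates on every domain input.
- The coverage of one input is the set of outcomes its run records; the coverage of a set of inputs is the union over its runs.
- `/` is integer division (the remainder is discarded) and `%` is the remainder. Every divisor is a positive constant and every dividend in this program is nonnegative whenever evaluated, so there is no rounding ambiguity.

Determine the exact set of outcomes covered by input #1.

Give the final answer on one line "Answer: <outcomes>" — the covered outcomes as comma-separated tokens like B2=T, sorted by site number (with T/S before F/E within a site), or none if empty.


Running input #1 (n=2, q=6), event by event:
  B1->T, B1->T, B1->T, B1->T, B1->T, B1->F, B3->E, B2->T
deduplicating events, the covered set is: B1=T, B1=F, B2=T, B3=E
Answer: B1=T, B1=F, B2=T, B3=E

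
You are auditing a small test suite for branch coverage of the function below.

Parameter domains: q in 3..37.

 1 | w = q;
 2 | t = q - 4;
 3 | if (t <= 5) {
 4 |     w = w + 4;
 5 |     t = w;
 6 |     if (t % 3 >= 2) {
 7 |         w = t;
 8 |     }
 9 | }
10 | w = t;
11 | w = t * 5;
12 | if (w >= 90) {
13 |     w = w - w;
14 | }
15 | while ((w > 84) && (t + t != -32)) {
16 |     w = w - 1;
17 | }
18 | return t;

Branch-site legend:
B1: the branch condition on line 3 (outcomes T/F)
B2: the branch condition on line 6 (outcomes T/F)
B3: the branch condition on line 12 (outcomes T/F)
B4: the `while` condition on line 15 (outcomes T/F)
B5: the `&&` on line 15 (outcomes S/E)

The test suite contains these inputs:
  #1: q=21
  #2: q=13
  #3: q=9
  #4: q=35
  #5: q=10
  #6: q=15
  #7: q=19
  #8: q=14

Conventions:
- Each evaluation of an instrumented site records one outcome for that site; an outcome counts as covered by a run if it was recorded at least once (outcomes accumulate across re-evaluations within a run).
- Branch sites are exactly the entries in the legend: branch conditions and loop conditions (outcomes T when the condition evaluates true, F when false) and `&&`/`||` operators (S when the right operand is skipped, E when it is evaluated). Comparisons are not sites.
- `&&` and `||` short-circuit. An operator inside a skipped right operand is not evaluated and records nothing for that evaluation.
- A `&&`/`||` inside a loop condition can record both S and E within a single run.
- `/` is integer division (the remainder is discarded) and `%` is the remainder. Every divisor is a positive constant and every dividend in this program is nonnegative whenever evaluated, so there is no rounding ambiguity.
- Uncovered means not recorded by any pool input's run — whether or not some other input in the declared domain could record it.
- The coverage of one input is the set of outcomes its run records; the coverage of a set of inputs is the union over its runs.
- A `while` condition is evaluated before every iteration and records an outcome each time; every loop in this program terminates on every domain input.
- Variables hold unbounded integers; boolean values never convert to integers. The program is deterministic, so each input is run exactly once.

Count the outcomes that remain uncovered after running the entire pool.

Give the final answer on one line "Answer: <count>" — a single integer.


run #1 (q=21) runs B1->F, B3->F, B5->E, B4->T, B5->S, B4->F; records B1=F, B3=F, B4=T, B4=F, B5=S, B5=E
run #2 (q=13) runs B1->F, B3->F, B5->S, B4->F; records B1=F, B3=F, B4=F, B5=S
run #3 (q=9) runs B1->T, B2->F, B3->F, B5->S, B4->F; records B1=T, B2=F, B3=F, B4=F, B5=S
run #4 (q=35) runs B1->F, B3->T, B5->S, B4->F; records B1=F, B3=T, B4=F, B5=S
run #5 (q=10) runs B1->F, B3->F, B5->S, B4->F; records B1=F, B3=F, B4=F, B5=S
run #6 (q=15) runs B1->F, B3->F, B5->S, B4->F; records B1=F, B3=F, B4=F, B5=S
run #7 (q=19) runs B1->F, B3->F, B5->S, B4->F; records B1=F, B3=F, B4=F, B5=S
run #8 (q=14) runs B1->F, B3->F, B5->S, B4->F; records B1=F, B3=F, B4=F, B5=S
union over the pool: B1=T, B1=F, B2=F, B3=T, B3=F, B4=T, B4=F, B5=S, B5=E
uncovered (1 of 10): B2=T
Answer: 1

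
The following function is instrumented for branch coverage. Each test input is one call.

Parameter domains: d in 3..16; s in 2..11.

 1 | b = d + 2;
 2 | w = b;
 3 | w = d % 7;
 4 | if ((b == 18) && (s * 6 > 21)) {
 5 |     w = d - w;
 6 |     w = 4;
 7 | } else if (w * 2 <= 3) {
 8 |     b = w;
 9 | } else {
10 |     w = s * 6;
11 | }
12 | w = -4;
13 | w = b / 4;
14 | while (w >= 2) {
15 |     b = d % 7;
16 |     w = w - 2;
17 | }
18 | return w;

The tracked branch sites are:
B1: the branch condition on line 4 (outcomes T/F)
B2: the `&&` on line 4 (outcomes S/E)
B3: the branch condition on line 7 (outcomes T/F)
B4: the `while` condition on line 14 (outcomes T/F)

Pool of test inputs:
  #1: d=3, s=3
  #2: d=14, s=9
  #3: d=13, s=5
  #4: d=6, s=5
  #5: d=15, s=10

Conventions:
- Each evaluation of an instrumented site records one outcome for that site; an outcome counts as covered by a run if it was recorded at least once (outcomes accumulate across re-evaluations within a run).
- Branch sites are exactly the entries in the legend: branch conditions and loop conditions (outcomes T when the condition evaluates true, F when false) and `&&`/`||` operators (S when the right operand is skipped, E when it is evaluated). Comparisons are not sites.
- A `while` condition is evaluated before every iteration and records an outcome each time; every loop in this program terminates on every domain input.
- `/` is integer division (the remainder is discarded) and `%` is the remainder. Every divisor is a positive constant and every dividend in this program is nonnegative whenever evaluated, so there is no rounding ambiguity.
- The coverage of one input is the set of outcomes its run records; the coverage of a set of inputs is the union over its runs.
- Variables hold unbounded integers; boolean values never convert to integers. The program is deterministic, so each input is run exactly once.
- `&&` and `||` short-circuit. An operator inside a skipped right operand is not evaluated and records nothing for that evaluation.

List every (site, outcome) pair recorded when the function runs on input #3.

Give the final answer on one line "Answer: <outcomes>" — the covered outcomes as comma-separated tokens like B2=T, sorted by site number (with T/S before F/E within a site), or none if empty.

Tracing the run of input #3 (d=13, s=5):
  B2->S, B1->F, B3->F, B4->T, B4->F
as a set, this run covers: B1=F, B2=S, B3=F, B4=T, B4=F

Answer: B1=F, B2=S, B3=F, B4=T, B4=F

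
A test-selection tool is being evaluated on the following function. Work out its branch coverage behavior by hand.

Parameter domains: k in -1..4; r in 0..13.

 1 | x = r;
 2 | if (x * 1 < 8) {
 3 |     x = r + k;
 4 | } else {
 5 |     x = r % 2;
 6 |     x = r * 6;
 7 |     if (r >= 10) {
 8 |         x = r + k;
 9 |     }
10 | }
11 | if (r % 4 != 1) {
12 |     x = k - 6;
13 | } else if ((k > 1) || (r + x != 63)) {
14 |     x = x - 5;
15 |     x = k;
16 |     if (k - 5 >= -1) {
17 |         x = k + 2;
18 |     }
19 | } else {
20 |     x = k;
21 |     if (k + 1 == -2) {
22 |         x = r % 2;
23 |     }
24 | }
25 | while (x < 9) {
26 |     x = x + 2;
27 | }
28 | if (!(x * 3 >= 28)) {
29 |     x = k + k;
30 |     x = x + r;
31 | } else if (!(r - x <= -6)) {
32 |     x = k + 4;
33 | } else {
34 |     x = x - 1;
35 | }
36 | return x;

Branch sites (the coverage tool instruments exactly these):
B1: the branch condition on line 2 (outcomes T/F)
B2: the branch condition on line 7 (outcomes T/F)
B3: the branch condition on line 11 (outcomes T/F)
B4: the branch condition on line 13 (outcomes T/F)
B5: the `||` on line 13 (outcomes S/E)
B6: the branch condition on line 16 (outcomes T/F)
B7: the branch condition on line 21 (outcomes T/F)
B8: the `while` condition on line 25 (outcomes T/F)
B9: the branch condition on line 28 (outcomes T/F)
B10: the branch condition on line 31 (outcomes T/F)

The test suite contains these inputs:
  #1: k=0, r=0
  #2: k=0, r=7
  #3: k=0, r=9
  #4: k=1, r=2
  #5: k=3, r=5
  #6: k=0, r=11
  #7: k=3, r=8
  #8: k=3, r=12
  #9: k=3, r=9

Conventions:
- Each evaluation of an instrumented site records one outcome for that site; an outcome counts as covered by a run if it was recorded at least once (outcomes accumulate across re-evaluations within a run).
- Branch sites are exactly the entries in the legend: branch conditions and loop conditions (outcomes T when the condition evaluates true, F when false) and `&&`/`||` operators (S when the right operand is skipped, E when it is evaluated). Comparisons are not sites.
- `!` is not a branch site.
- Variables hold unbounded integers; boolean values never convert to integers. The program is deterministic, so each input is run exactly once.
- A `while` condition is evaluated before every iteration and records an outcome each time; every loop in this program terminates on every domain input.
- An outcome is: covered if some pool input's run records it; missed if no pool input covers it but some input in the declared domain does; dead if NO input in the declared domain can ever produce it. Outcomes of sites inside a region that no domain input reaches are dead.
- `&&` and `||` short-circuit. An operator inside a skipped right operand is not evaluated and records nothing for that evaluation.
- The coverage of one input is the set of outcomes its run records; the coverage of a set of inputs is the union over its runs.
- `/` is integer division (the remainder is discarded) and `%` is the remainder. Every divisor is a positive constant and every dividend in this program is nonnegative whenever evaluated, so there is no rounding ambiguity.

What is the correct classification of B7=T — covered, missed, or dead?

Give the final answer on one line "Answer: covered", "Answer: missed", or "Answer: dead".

no pool input records B7=T
checking all 84 inputs in the declared domain: B7=T is never recorded -> dead

Answer: dead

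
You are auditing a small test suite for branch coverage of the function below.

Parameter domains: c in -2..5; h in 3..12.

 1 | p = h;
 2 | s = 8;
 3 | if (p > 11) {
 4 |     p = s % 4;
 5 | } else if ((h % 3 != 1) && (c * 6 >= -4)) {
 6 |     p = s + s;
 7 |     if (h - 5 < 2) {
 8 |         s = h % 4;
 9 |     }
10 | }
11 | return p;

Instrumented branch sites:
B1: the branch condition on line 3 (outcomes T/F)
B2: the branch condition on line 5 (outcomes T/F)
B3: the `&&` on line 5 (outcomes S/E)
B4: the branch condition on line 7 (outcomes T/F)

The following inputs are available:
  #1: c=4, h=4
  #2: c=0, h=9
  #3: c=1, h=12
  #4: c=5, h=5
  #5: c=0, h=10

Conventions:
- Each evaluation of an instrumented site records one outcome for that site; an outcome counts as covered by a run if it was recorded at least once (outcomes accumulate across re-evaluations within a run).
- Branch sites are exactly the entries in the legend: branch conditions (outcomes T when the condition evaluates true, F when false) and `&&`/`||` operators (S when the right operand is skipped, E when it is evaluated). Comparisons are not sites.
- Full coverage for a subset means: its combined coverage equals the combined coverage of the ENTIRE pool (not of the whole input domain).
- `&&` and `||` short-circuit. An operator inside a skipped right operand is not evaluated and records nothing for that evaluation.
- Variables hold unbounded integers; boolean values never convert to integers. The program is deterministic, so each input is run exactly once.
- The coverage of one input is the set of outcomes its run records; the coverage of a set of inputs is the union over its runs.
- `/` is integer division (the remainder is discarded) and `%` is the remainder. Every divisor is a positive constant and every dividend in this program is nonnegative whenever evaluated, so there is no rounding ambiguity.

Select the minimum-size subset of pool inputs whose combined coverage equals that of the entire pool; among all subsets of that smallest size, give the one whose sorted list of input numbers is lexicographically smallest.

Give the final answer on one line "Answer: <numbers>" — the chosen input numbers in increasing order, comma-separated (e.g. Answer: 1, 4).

#1 (c=4, h=4) -> covered: B1=F, B2=F, B3=S
#2 (c=0, h=9) -> covered: B1=F, B2=T, B3=E, B4=F
#3 (c=1, h=12) -> covered: B1=T
#4 (c=5, h=5) -> covered: B1=F, B2=T, B3=E, B4=T
#5 (c=0, h=10) -> covered: B1=F, B2=F, B3=S
together the pool reaches 8 outcomes: B1=T, B1=F, B2=T, B2=F, B3=S, B3=E, B4=T, B4=F
no size-1 subset reaches all 8 outcomes (best union: 4/8)
no size-2 subset reaches all 8 outcomes (best union: 6/8)
no size-3 subset reaches all 8 outcomes (best union: 7/8)
inputs {1, 2, 3, 4} (size 4) cover everything; no size-4 subset with a lexicographically smaller index list covers all 8

Answer: 1, 2, 3, 4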